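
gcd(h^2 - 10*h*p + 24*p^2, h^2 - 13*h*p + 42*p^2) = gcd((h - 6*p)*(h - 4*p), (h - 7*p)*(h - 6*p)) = -h + 6*p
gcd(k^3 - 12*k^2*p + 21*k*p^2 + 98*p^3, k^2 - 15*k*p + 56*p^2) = -k + 7*p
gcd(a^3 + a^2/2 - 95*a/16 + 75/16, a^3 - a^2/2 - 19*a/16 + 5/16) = a - 5/4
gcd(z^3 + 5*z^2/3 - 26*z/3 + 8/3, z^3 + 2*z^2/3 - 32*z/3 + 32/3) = z^2 + 2*z - 8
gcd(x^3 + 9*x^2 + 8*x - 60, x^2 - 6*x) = 1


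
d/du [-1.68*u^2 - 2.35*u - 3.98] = -3.36*u - 2.35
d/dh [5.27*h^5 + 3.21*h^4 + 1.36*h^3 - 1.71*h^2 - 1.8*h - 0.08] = 26.35*h^4 + 12.84*h^3 + 4.08*h^2 - 3.42*h - 1.8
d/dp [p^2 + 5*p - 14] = 2*p + 5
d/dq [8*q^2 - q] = 16*q - 1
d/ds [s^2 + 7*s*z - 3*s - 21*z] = 2*s + 7*z - 3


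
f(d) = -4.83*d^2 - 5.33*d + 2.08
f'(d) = -9.66*d - 5.33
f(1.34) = -13.73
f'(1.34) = -18.27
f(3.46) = -74.18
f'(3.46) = -38.75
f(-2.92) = -23.54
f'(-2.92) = 22.88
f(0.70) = -4.02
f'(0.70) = -12.09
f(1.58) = -18.40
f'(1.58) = -20.59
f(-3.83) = -48.36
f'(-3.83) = 31.67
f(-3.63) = -42.22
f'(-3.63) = 29.74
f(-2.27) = -10.71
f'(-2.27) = 16.60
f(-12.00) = -629.48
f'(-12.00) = 110.59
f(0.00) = 2.08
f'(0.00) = -5.33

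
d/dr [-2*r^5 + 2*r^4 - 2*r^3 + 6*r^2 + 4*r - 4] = -10*r^4 + 8*r^3 - 6*r^2 + 12*r + 4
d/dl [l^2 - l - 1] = 2*l - 1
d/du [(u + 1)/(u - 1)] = -2/(u - 1)^2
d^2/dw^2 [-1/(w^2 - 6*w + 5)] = 2*(w^2 - 6*w - 4*(w - 3)^2 + 5)/(w^2 - 6*w + 5)^3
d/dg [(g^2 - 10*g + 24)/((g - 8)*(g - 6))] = -4/(g^2 - 16*g + 64)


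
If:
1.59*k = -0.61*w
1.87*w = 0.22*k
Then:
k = 0.00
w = 0.00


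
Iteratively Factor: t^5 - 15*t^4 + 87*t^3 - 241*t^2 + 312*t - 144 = (t - 4)*(t^4 - 11*t^3 + 43*t^2 - 69*t + 36) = (t - 4)*(t - 3)*(t^3 - 8*t^2 + 19*t - 12) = (t - 4)^2*(t - 3)*(t^2 - 4*t + 3) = (t - 4)^2*(t - 3)*(t - 1)*(t - 3)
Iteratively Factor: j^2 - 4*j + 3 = (j - 1)*(j - 3)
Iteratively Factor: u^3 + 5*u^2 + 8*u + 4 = (u + 2)*(u^2 + 3*u + 2) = (u + 2)^2*(u + 1)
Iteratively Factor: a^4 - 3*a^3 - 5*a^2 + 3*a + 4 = (a - 4)*(a^3 + a^2 - a - 1) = (a - 4)*(a + 1)*(a^2 - 1) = (a - 4)*(a - 1)*(a + 1)*(a + 1)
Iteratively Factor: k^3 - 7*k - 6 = (k - 3)*(k^2 + 3*k + 2) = (k - 3)*(k + 1)*(k + 2)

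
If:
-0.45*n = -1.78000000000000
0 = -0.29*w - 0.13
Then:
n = 3.96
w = -0.45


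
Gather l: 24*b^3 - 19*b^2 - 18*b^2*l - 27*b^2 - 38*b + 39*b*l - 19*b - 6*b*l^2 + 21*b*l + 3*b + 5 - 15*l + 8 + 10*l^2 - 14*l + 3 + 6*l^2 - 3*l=24*b^3 - 46*b^2 - 54*b + l^2*(16 - 6*b) + l*(-18*b^2 + 60*b - 32) + 16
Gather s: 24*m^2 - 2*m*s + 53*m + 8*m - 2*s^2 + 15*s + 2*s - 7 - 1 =24*m^2 + 61*m - 2*s^2 + s*(17 - 2*m) - 8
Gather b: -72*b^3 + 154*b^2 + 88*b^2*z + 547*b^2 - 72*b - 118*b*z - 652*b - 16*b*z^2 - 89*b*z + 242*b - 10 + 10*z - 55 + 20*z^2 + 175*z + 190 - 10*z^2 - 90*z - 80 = -72*b^3 + b^2*(88*z + 701) + b*(-16*z^2 - 207*z - 482) + 10*z^2 + 95*z + 45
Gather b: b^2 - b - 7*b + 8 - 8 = b^2 - 8*b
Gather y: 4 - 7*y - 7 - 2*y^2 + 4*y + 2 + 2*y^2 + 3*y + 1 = 0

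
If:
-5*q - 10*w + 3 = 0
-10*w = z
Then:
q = z/5 + 3/5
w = -z/10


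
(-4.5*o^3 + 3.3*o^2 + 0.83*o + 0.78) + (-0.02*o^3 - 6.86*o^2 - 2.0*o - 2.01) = -4.52*o^3 - 3.56*o^2 - 1.17*o - 1.23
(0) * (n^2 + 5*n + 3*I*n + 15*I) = 0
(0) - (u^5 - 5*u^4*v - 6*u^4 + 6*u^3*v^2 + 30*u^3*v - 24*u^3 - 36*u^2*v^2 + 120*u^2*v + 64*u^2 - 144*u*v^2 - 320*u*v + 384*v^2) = -u^5 + 5*u^4*v + 6*u^4 - 6*u^3*v^2 - 30*u^3*v + 24*u^3 + 36*u^2*v^2 - 120*u^2*v - 64*u^2 + 144*u*v^2 + 320*u*v - 384*v^2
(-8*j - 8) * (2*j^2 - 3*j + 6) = -16*j^3 + 8*j^2 - 24*j - 48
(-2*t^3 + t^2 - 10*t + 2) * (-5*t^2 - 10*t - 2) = 10*t^5 + 15*t^4 + 44*t^3 + 88*t^2 - 4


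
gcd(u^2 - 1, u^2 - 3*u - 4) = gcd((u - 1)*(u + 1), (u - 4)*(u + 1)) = u + 1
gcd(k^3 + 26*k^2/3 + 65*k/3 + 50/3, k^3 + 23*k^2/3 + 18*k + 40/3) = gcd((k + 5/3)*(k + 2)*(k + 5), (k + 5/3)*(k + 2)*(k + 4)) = k^2 + 11*k/3 + 10/3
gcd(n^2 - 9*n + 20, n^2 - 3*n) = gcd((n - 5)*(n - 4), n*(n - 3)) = 1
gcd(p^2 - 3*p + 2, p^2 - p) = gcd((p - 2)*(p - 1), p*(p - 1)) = p - 1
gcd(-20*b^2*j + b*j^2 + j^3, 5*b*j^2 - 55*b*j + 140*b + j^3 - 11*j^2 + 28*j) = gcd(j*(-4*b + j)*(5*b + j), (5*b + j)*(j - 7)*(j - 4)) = 5*b + j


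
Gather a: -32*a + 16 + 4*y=-32*a + 4*y + 16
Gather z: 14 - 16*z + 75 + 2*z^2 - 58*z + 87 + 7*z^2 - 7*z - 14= 9*z^2 - 81*z + 162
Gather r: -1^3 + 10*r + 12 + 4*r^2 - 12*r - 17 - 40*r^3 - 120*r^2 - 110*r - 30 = -40*r^3 - 116*r^2 - 112*r - 36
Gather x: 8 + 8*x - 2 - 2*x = 6*x + 6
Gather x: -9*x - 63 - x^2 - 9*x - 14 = -x^2 - 18*x - 77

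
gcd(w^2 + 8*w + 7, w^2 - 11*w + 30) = 1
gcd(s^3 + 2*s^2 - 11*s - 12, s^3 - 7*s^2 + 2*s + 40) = 1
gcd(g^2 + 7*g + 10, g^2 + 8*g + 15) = g + 5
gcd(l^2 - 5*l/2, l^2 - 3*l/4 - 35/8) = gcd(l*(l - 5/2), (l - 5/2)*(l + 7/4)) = l - 5/2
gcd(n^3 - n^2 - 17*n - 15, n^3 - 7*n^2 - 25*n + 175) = n - 5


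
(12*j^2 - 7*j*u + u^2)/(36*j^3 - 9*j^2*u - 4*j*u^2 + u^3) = 1/(3*j + u)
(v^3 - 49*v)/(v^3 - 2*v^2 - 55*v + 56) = v*(v - 7)/(v^2 - 9*v + 8)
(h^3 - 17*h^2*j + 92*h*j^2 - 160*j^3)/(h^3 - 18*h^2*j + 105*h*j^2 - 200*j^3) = (h - 4*j)/(h - 5*j)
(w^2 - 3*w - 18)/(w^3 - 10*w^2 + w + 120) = (w - 6)/(w^2 - 13*w + 40)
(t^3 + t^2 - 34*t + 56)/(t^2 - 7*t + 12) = (t^2 + 5*t - 14)/(t - 3)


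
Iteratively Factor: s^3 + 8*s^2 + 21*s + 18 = (s + 3)*(s^2 + 5*s + 6) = (s + 3)^2*(s + 2)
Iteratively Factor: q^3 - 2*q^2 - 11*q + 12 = (q - 4)*(q^2 + 2*q - 3) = (q - 4)*(q + 3)*(q - 1)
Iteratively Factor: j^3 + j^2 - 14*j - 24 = (j + 2)*(j^2 - j - 12) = (j + 2)*(j + 3)*(j - 4)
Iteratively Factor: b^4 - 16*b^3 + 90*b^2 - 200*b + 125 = (b - 5)*(b^3 - 11*b^2 + 35*b - 25) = (b - 5)^2*(b^2 - 6*b + 5) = (b - 5)^2*(b - 1)*(b - 5)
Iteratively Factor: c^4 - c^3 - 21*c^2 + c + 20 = (c - 1)*(c^3 - 21*c - 20) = (c - 5)*(c - 1)*(c^2 + 5*c + 4) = (c - 5)*(c - 1)*(c + 1)*(c + 4)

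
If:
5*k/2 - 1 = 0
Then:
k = 2/5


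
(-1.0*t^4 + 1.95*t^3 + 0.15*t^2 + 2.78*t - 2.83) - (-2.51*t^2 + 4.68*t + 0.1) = -1.0*t^4 + 1.95*t^3 + 2.66*t^2 - 1.9*t - 2.93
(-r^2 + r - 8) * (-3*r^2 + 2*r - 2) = 3*r^4 - 5*r^3 + 28*r^2 - 18*r + 16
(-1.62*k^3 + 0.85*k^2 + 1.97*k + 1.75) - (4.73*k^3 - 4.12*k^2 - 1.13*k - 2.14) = -6.35*k^3 + 4.97*k^2 + 3.1*k + 3.89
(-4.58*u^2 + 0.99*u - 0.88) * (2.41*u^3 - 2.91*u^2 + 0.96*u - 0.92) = -11.0378*u^5 + 15.7137*u^4 - 9.3985*u^3 + 7.7248*u^2 - 1.7556*u + 0.8096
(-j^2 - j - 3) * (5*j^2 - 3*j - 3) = -5*j^4 - 2*j^3 - 9*j^2 + 12*j + 9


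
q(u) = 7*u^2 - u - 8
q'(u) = 14*u - 1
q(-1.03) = 0.46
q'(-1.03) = -15.42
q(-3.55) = 83.77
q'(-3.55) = -50.70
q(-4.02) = 109.14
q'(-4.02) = -57.28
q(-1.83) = 17.27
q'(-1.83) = -26.62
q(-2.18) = 27.45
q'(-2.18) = -31.52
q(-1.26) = 4.37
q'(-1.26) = -18.64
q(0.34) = -7.53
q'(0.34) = 3.76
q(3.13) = 57.45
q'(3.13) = 42.82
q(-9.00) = 568.00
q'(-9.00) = -127.00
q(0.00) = -8.00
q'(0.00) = -1.00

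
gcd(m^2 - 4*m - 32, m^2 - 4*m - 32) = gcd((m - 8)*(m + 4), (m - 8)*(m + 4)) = m^2 - 4*m - 32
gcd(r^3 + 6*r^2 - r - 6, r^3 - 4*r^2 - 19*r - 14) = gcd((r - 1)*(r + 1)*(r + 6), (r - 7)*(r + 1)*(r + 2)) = r + 1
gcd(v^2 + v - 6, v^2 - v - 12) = v + 3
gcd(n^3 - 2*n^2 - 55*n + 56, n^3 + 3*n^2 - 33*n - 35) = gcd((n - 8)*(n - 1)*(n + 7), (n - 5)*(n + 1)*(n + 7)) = n + 7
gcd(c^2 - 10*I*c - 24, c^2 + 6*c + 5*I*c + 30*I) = 1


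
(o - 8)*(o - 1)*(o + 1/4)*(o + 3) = o^4 - 23*o^3/4 - 41*o^2/2 + 77*o/4 + 6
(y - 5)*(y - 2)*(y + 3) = y^3 - 4*y^2 - 11*y + 30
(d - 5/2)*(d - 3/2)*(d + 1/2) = d^3 - 7*d^2/2 + 7*d/4 + 15/8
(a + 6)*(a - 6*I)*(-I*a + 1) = -I*a^3 - 5*a^2 - 6*I*a^2 - 30*a - 6*I*a - 36*I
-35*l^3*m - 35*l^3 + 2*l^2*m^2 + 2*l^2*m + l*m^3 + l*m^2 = (-5*l + m)*(7*l + m)*(l*m + l)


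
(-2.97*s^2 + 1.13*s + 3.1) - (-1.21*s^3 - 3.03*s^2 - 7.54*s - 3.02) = 1.21*s^3 + 0.0599999999999996*s^2 + 8.67*s + 6.12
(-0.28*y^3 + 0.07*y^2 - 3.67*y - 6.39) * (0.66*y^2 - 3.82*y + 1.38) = -0.1848*y^5 + 1.1158*y^4 - 3.076*y^3 + 9.8986*y^2 + 19.3452*y - 8.8182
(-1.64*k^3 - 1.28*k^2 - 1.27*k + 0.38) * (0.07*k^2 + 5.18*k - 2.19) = -0.1148*k^5 - 8.5848*k^4 - 3.1277*k^3 - 3.7488*k^2 + 4.7497*k - 0.8322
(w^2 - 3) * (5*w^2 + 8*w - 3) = 5*w^4 + 8*w^3 - 18*w^2 - 24*w + 9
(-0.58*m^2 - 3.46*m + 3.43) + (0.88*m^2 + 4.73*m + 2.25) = 0.3*m^2 + 1.27*m + 5.68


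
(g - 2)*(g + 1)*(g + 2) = g^3 + g^2 - 4*g - 4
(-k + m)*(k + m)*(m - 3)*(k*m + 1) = -k^3*m^2 + 3*k^3*m - k^2*m + 3*k^2 + k*m^4 - 3*k*m^3 + m^3 - 3*m^2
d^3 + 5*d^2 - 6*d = d*(d - 1)*(d + 6)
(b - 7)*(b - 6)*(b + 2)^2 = b^4 - 9*b^3 - 6*b^2 + 116*b + 168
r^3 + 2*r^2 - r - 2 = (r - 1)*(r + 1)*(r + 2)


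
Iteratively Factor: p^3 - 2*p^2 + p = (p - 1)*(p^2 - p) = (p - 1)^2*(p)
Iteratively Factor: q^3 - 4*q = (q - 2)*(q^2 + 2*q) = (q - 2)*(q + 2)*(q)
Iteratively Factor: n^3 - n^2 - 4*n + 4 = (n + 2)*(n^2 - 3*n + 2) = (n - 2)*(n + 2)*(n - 1)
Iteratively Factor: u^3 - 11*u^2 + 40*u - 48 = (u - 3)*(u^2 - 8*u + 16) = (u - 4)*(u - 3)*(u - 4)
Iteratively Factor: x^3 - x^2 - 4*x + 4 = (x - 1)*(x^2 - 4) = (x - 2)*(x - 1)*(x + 2)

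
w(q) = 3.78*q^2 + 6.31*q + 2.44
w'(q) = 7.56*q + 6.31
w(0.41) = 5.66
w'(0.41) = 9.41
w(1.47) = 19.88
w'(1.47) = 17.42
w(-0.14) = 1.63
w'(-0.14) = 5.25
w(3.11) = 58.62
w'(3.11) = 29.82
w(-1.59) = 1.96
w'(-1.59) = -5.71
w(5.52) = 152.45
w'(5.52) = 48.04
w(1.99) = 29.97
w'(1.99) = 21.35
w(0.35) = 5.11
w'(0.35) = 8.96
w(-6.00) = 100.66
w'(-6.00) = -39.05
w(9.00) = 365.41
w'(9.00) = 74.35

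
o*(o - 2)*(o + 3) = o^3 + o^2 - 6*o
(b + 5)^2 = b^2 + 10*b + 25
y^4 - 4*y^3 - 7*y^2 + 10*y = y*(y - 5)*(y - 1)*(y + 2)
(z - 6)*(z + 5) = z^2 - z - 30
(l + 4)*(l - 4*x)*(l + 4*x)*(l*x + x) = l^4*x + 5*l^3*x - 16*l^2*x^3 + 4*l^2*x - 80*l*x^3 - 64*x^3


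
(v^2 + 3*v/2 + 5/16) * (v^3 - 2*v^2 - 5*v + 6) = v^5 - v^4/2 - 123*v^3/16 - 17*v^2/8 + 119*v/16 + 15/8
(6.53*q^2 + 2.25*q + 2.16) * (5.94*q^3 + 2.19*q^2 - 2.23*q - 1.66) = 38.7882*q^5 + 27.6657*q^4 + 3.196*q^3 - 11.1269*q^2 - 8.5518*q - 3.5856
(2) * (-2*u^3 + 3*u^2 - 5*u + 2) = -4*u^3 + 6*u^2 - 10*u + 4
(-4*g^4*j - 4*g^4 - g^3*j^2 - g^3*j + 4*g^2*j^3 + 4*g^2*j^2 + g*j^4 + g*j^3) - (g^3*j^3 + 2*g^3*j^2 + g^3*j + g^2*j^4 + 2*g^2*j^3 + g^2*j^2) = -4*g^4*j - 4*g^4 - g^3*j^3 - 3*g^3*j^2 - 2*g^3*j - g^2*j^4 + 2*g^2*j^3 + 3*g^2*j^2 + g*j^4 + g*j^3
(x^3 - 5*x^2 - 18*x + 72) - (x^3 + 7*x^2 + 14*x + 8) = -12*x^2 - 32*x + 64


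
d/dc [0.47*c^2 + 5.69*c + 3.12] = 0.94*c + 5.69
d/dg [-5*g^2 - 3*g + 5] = -10*g - 3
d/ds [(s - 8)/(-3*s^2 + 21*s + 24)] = 1/(3*(s^2 + 2*s + 1))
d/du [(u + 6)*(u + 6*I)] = 2*u + 6 + 6*I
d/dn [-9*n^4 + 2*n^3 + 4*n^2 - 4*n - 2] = -36*n^3 + 6*n^2 + 8*n - 4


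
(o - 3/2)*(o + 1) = o^2 - o/2 - 3/2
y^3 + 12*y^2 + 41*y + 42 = (y + 2)*(y + 3)*(y + 7)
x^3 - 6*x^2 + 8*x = x*(x - 4)*(x - 2)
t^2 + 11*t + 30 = (t + 5)*(t + 6)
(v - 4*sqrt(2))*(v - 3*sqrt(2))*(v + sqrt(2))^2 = v^4 - 5*sqrt(2)*v^3 - 2*v^2 + 34*sqrt(2)*v + 48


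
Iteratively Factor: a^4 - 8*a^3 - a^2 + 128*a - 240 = (a + 4)*(a^3 - 12*a^2 + 47*a - 60) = (a - 4)*(a + 4)*(a^2 - 8*a + 15) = (a - 4)*(a - 3)*(a + 4)*(a - 5)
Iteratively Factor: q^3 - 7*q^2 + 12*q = (q)*(q^2 - 7*q + 12) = q*(q - 3)*(q - 4)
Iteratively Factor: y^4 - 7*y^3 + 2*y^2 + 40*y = (y - 4)*(y^3 - 3*y^2 - 10*y) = y*(y - 4)*(y^2 - 3*y - 10) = y*(y - 4)*(y + 2)*(y - 5)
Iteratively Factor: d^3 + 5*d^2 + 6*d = (d)*(d^2 + 5*d + 6) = d*(d + 2)*(d + 3)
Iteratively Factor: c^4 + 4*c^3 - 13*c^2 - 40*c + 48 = (c - 3)*(c^3 + 7*c^2 + 8*c - 16) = (c - 3)*(c + 4)*(c^2 + 3*c - 4) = (c - 3)*(c + 4)^2*(c - 1)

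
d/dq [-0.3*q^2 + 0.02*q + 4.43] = 0.02 - 0.6*q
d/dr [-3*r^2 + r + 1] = 1 - 6*r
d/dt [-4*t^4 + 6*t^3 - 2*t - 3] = -16*t^3 + 18*t^2 - 2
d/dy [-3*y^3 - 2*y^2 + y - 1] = -9*y^2 - 4*y + 1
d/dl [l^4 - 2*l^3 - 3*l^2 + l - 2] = 4*l^3 - 6*l^2 - 6*l + 1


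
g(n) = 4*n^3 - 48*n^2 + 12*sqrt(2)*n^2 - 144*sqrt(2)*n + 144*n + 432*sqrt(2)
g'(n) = 12*n^2 - 96*n + 24*sqrt(2)*n - 144*sqrt(2) + 144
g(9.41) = 635.02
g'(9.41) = 418.96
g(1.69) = 440.82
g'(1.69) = -130.25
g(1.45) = 471.41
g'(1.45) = -124.40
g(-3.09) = 380.96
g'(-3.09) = 246.69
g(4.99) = 37.67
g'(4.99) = -70.52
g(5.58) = 6.93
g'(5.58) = -32.30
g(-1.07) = 634.34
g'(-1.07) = 20.50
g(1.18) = 503.92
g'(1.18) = -116.17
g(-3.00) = 402.62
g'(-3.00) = 234.53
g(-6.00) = -1012.24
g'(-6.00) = 744.71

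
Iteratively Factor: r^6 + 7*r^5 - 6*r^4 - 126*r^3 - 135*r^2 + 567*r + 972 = (r - 3)*(r^5 + 10*r^4 + 24*r^3 - 54*r^2 - 297*r - 324) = (r - 3)*(r + 3)*(r^4 + 7*r^3 + 3*r^2 - 63*r - 108) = (r - 3)*(r + 3)^2*(r^3 + 4*r^2 - 9*r - 36) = (r - 3)^2*(r + 3)^2*(r^2 + 7*r + 12) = (r - 3)^2*(r + 3)^3*(r + 4)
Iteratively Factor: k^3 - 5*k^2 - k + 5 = (k + 1)*(k^2 - 6*k + 5) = (k - 5)*(k + 1)*(k - 1)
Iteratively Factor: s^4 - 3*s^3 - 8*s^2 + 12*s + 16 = (s + 1)*(s^3 - 4*s^2 - 4*s + 16) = (s - 4)*(s + 1)*(s^2 - 4) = (s - 4)*(s - 2)*(s + 1)*(s + 2)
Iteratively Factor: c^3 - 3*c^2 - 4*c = (c + 1)*(c^2 - 4*c) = c*(c + 1)*(c - 4)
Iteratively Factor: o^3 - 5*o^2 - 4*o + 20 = (o - 5)*(o^2 - 4) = (o - 5)*(o + 2)*(o - 2)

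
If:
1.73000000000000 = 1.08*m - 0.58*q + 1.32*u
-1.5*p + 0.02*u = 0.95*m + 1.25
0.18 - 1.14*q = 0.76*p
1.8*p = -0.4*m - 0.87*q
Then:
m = -2.23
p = 0.62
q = -0.25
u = 3.02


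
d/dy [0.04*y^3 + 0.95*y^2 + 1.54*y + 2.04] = 0.12*y^2 + 1.9*y + 1.54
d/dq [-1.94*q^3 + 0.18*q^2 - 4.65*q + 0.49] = -5.82*q^2 + 0.36*q - 4.65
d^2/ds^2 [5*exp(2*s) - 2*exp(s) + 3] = (20*exp(s) - 2)*exp(s)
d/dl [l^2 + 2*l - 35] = 2*l + 2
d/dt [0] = 0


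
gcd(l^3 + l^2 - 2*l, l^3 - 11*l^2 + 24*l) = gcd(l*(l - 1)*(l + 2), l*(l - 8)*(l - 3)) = l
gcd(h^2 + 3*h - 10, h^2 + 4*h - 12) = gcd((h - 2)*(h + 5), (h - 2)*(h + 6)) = h - 2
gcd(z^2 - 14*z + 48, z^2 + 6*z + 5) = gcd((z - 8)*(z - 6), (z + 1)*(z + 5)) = 1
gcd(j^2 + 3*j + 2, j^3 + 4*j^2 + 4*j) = j + 2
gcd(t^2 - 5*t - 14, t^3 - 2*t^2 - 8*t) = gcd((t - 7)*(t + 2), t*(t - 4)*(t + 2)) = t + 2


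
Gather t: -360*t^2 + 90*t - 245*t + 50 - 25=-360*t^2 - 155*t + 25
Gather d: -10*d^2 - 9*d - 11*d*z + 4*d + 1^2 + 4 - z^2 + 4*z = -10*d^2 + d*(-11*z - 5) - z^2 + 4*z + 5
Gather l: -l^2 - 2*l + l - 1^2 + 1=-l^2 - l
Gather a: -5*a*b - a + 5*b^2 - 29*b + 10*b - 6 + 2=a*(-5*b - 1) + 5*b^2 - 19*b - 4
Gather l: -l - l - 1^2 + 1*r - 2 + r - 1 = -2*l + 2*r - 4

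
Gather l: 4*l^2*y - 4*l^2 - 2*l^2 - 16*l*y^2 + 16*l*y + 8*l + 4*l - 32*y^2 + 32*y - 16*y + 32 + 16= l^2*(4*y - 6) + l*(-16*y^2 + 16*y + 12) - 32*y^2 + 16*y + 48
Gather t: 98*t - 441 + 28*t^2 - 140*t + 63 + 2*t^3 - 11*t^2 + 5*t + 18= 2*t^3 + 17*t^2 - 37*t - 360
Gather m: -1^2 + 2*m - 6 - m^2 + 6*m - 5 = -m^2 + 8*m - 12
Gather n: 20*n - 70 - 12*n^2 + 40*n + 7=-12*n^2 + 60*n - 63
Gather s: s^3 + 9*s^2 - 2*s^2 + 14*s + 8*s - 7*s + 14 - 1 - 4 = s^3 + 7*s^2 + 15*s + 9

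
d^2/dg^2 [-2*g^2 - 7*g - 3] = -4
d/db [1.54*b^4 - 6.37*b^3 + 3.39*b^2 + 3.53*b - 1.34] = 6.16*b^3 - 19.11*b^2 + 6.78*b + 3.53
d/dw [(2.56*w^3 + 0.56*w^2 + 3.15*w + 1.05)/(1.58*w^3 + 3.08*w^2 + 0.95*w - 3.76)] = (-1.77635683940025e-15*w^5 + 7.0*w^4 - 5.09*w^3 - 43.0238*w^2 - 10.6792*w - 12.8415)/(2.4964*w^6 + 9.7328*w^5 + 12.4884*w^4 - 6.0296*w^3 - 22.2591*w^2 - 7.144*w + 14.1376)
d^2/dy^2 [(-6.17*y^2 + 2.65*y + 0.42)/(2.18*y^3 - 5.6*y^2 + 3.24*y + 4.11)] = (-58.644616*y^6 + 75.5631599999999*y^5 + 91.3245599999996*y^4 + 596.785844*y^3 - 1040.147496*y^2 + 297.652824*y - 250.87401)/(10.360232*y^9 - 79.84032*y^8 + 251.287728*y^7 - 354.342428*y^6 + 72.4242239999999*y^5 + 384.487632*y^4 - 302.944482*y^3 - 154.351872*y^2 + 164.191212*y + 69.426531)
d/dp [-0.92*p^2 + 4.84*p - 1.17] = 4.84 - 1.84*p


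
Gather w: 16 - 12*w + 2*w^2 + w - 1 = 2*w^2 - 11*w + 15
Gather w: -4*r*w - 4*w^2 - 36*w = -4*w^2 + w*(-4*r - 36)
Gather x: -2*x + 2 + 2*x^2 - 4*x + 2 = 2*x^2 - 6*x + 4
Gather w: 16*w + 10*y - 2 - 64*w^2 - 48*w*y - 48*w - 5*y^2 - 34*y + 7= -64*w^2 + w*(-48*y - 32) - 5*y^2 - 24*y + 5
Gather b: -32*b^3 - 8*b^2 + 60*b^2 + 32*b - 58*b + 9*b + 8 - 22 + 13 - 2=-32*b^3 + 52*b^2 - 17*b - 3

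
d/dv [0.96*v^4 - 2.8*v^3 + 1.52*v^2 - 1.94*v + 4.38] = 3.84*v^3 - 8.4*v^2 + 3.04*v - 1.94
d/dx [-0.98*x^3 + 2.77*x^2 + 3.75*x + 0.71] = -2.94*x^2 + 5.54*x + 3.75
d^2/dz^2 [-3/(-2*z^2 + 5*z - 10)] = 6*(-4*z^2 + 10*z + (4*z - 5)^2 - 20)/(2*z^2 - 5*z + 10)^3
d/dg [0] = 0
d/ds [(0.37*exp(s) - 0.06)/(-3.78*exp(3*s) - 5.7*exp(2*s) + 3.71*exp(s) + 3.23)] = (2.7972*exp(3*s) + 1.4286*exp(2*s) - 0.684*exp(s) + 1.4177)*exp(s)/(14.2884*exp(6*s) + 43.092*exp(5*s) + 4.4424*exp(4*s) - 66.7128*exp(3*s) - 23.0579*exp(2*s) + 23.9666*exp(s) + 10.4329)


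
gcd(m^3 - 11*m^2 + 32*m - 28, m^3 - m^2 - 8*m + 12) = m^2 - 4*m + 4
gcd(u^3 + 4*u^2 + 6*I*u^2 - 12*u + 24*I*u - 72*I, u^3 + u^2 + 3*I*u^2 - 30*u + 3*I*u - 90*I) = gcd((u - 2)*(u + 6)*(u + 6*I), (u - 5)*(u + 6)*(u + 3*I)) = u + 6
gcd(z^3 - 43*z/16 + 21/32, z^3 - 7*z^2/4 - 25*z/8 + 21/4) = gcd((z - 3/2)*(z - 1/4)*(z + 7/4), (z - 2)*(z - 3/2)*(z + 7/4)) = z^2 + z/4 - 21/8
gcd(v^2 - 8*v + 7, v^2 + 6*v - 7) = v - 1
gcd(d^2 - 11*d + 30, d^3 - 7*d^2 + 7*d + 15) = d - 5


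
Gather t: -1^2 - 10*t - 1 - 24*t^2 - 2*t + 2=-24*t^2 - 12*t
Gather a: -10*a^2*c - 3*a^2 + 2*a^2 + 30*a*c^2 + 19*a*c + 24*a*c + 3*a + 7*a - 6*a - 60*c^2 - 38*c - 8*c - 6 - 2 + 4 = a^2*(-10*c - 1) + a*(30*c^2 + 43*c + 4) - 60*c^2 - 46*c - 4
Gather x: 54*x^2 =54*x^2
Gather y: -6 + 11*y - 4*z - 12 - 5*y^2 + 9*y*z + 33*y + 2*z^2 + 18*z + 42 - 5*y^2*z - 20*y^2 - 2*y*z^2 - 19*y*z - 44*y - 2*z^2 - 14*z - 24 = y^2*(-5*z - 25) + y*(-2*z^2 - 10*z)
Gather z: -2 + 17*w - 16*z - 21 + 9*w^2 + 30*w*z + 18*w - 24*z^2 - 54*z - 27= 9*w^2 + 35*w - 24*z^2 + z*(30*w - 70) - 50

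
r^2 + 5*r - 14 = (r - 2)*(r + 7)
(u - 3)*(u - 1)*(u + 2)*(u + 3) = u^4 + u^3 - 11*u^2 - 9*u + 18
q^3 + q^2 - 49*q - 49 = (q - 7)*(q + 1)*(q + 7)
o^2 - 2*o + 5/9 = (o - 5/3)*(o - 1/3)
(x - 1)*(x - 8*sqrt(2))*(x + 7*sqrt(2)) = x^3 - sqrt(2)*x^2 - x^2 - 112*x + sqrt(2)*x + 112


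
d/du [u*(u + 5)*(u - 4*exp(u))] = -4*u^2*exp(u) + 3*u^2 - 28*u*exp(u) + 10*u - 20*exp(u)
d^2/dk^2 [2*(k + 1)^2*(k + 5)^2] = 24*k^2 + 144*k + 184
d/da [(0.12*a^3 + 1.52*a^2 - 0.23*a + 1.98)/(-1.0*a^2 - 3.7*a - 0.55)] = (-0.12*a^4 - 0.888*a^3 - 6.052*a^2 + 2.288*a + 7.4525)/(1.0*a^4 + 7.4*a^3 + 14.79*a^2 + 4.07*a + 0.3025)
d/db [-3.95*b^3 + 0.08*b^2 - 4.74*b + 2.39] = -11.85*b^2 + 0.16*b - 4.74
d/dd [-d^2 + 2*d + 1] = 2 - 2*d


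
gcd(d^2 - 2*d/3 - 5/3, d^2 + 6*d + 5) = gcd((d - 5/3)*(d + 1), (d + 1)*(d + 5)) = d + 1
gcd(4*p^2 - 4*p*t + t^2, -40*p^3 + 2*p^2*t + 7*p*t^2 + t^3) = 2*p - t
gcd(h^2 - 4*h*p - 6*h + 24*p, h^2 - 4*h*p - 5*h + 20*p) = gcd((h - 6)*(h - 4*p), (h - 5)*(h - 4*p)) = -h + 4*p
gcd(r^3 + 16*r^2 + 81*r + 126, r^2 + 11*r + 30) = r + 6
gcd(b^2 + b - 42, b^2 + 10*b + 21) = b + 7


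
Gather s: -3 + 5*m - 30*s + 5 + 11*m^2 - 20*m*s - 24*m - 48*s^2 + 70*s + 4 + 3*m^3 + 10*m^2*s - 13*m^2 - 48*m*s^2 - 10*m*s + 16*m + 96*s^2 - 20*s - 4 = 3*m^3 - 2*m^2 - 3*m + s^2*(48 - 48*m) + s*(10*m^2 - 30*m + 20) + 2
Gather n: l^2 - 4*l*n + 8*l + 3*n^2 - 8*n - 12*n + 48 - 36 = l^2 + 8*l + 3*n^2 + n*(-4*l - 20) + 12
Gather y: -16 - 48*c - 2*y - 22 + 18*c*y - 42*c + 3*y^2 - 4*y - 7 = -90*c + 3*y^2 + y*(18*c - 6) - 45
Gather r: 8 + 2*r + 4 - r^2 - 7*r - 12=-r^2 - 5*r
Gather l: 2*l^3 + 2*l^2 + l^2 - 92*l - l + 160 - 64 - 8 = 2*l^3 + 3*l^2 - 93*l + 88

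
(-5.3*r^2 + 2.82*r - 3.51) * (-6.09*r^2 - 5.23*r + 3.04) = 32.277*r^4 + 10.5452*r^3 - 9.4847*r^2 + 26.9301*r - 10.6704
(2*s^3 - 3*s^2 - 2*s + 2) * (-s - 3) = -2*s^4 - 3*s^3 + 11*s^2 + 4*s - 6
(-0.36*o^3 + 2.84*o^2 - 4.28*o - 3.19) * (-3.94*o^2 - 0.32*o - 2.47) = 1.4184*o^5 - 11.0744*o^4 + 16.8436*o^3 + 6.9234*o^2 + 11.5924*o + 7.8793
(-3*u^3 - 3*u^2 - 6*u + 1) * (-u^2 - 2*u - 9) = 3*u^5 + 9*u^4 + 39*u^3 + 38*u^2 + 52*u - 9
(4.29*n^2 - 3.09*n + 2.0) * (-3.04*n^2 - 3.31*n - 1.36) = -13.0416*n^4 - 4.8063*n^3 - 1.6865*n^2 - 2.4176*n - 2.72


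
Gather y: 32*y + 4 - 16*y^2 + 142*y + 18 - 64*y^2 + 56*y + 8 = -80*y^2 + 230*y + 30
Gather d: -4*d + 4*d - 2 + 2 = 0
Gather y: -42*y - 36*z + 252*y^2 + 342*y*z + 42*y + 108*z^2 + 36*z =252*y^2 + 342*y*z + 108*z^2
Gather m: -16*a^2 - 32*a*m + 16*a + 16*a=-16*a^2 - 32*a*m + 32*a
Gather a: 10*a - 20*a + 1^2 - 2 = -10*a - 1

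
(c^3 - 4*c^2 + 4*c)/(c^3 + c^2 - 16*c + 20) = c/(c + 5)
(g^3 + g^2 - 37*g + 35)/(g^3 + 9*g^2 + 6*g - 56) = (g^2 - 6*g + 5)/(g^2 + 2*g - 8)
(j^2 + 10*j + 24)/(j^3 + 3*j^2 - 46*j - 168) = 1/(j - 7)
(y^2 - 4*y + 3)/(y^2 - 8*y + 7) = (y - 3)/(y - 7)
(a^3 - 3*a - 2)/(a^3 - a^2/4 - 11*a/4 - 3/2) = 4*(a + 1)/(4*a + 3)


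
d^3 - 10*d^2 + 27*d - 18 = (d - 6)*(d - 3)*(d - 1)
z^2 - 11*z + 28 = (z - 7)*(z - 4)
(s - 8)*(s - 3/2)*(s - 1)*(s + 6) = s^4 - 9*s^3/2 - 83*s^2/2 + 117*s - 72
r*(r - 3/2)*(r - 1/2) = r^3 - 2*r^2 + 3*r/4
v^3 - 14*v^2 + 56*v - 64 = (v - 8)*(v - 4)*(v - 2)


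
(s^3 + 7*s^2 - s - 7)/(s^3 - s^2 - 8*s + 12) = (s^3 + 7*s^2 - s - 7)/(s^3 - s^2 - 8*s + 12)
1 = 1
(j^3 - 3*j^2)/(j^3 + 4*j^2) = (j - 3)/(j + 4)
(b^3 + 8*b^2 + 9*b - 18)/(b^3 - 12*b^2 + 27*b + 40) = (b^3 + 8*b^2 + 9*b - 18)/(b^3 - 12*b^2 + 27*b + 40)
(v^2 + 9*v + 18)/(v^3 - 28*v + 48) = (v + 3)/(v^2 - 6*v + 8)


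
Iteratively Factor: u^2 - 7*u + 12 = (u - 3)*(u - 4)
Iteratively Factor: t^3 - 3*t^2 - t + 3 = (t + 1)*(t^2 - 4*t + 3) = (t - 3)*(t + 1)*(t - 1)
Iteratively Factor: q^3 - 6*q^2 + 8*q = (q - 2)*(q^2 - 4*q) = (q - 4)*(q - 2)*(q)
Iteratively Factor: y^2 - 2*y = (y - 2)*(y)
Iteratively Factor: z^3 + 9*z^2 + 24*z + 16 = (z + 4)*(z^2 + 5*z + 4) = (z + 4)^2*(z + 1)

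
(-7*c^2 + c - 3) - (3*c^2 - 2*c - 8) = -10*c^2 + 3*c + 5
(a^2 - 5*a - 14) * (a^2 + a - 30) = a^4 - 4*a^3 - 49*a^2 + 136*a + 420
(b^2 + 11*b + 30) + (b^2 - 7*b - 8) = 2*b^2 + 4*b + 22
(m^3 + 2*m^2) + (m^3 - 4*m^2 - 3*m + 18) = 2*m^3 - 2*m^2 - 3*m + 18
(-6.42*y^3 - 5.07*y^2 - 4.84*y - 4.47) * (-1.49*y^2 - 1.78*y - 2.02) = 9.5658*y^5 + 18.9819*y^4 + 29.2046*y^3 + 25.5169*y^2 + 17.7334*y + 9.0294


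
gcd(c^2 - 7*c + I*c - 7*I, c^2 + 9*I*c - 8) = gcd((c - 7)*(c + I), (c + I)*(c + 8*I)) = c + I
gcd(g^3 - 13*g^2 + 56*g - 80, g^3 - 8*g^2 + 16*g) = g^2 - 8*g + 16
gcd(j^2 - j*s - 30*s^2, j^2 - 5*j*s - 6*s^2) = -j + 6*s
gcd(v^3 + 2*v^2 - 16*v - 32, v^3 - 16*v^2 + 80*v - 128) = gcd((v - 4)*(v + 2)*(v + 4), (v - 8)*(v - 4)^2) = v - 4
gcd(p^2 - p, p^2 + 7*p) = p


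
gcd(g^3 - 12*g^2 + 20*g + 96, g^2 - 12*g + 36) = g - 6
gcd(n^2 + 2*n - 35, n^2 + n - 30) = n - 5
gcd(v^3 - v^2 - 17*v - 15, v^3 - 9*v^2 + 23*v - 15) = v - 5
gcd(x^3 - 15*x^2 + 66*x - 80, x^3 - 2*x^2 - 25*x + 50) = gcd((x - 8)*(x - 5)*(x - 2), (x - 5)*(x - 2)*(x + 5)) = x^2 - 7*x + 10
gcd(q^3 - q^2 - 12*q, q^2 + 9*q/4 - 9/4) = q + 3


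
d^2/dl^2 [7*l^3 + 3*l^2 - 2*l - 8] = 42*l + 6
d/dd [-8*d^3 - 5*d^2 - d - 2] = -24*d^2 - 10*d - 1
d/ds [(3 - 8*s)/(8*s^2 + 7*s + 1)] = (64*s^2 - 48*s - 29)/(64*s^4 + 112*s^3 + 65*s^2 + 14*s + 1)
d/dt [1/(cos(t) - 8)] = sin(t)/(cos(t) - 8)^2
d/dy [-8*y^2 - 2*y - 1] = -16*y - 2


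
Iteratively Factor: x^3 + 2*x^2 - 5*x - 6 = (x - 2)*(x^2 + 4*x + 3) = (x - 2)*(x + 3)*(x + 1)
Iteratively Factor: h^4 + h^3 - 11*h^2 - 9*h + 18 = (h - 1)*(h^3 + 2*h^2 - 9*h - 18) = (h - 1)*(h + 3)*(h^2 - h - 6) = (h - 3)*(h - 1)*(h + 3)*(h + 2)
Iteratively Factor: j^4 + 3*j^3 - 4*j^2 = (j + 4)*(j^3 - j^2) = j*(j + 4)*(j^2 - j) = j*(j - 1)*(j + 4)*(j)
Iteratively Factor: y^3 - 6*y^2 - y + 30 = (y - 3)*(y^2 - 3*y - 10) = (y - 5)*(y - 3)*(y + 2)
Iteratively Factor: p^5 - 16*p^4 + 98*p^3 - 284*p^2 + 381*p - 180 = (p - 3)*(p^4 - 13*p^3 + 59*p^2 - 107*p + 60) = (p - 3)*(p - 1)*(p^3 - 12*p^2 + 47*p - 60) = (p - 3)^2*(p - 1)*(p^2 - 9*p + 20) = (p - 4)*(p - 3)^2*(p - 1)*(p - 5)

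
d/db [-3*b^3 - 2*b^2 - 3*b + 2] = -9*b^2 - 4*b - 3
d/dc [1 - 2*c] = -2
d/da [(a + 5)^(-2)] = -2/(a + 5)^3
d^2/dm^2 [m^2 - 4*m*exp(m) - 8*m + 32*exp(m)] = -4*m*exp(m) + 24*exp(m) + 2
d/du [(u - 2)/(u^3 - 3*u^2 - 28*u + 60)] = (1 - 2*u)/(u^4 - 2*u^3 - 59*u^2 + 60*u + 900)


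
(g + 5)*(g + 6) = g^2 + 11*g + 30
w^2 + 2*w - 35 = (w - 5)*(w + 7)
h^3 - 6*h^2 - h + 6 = (h - 6)*(h - 1)*(h + 1)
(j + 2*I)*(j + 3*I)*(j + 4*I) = j^3 + 9*I*j^2 - 26*j - 24*I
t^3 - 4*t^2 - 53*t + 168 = (t - 8)*(t - 3)*(t + 7)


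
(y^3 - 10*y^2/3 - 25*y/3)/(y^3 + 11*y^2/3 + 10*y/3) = (y - 5)/(y + 2)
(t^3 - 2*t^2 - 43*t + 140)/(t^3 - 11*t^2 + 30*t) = (t^2 + 3*t - 28)/(t*(t - 6))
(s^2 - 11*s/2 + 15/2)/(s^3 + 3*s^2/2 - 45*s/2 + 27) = (2*s - 5)/(2*s^2 + 9*s - 18)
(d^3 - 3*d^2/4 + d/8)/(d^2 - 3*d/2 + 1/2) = d*(4*d - 1)/(4*(d - 1))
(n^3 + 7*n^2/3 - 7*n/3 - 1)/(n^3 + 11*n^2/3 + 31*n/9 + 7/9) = 3*(n^2 + 2*n - 3)/(3*n^2 + 10*n + 7)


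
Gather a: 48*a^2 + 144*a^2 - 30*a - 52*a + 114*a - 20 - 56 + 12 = 192*a^2 + 32*a - 64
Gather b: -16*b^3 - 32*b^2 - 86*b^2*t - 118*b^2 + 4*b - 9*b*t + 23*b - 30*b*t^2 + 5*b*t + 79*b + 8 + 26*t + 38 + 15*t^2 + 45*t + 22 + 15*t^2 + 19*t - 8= -16*b^3 + b^2*(-86*t - 150) + b*(-30*t^2 - 4*t + 106) + 30*t^2 + 90*t + 60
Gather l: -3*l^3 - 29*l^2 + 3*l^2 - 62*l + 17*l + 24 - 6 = -3*l^3 - 26*l^2 - 45*l + 18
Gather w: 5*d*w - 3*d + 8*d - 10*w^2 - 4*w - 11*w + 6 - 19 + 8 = 5*d - 10*w^2 + w*(5*d - 15) - 5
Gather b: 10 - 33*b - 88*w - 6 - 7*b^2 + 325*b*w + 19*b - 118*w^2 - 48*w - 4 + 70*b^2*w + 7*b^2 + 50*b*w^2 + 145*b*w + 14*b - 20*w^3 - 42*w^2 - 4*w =70*b^2*w + b*(50*w^2 + 470*w) - 20*w^3 - 160*w^2 - 140*w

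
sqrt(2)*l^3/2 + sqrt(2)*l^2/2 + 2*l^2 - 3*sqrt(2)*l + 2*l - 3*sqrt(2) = (l - sqrt(2))*(l + 3*sqrt(2))*(sqrt(2)*l/2 + sqrt(2)/2)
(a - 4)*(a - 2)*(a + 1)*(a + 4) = a^4 - a^3 - 18*a^2 + 16*a + 32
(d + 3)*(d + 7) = d^2 + 10*d + 21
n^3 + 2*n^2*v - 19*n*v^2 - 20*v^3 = (n - 4*v)*(n + v)*(n + 5*v)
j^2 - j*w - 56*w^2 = (j - 8*w)*(j + 7*w)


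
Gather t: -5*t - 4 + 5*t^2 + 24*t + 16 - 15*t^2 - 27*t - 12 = -10*t^2 - 8*t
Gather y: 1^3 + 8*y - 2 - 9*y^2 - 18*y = -9*y^2 - 10*y - 1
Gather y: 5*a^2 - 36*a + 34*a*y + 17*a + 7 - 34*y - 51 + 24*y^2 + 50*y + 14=5*a^2 - 19*a + 24*y^2 + y*(34*a + 16) - 30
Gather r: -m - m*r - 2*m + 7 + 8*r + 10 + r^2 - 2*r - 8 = -3*m + r^2 + r*(6 - m) + 9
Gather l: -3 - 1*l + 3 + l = 0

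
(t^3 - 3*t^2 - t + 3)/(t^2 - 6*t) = (t^3 - 3*t^2 - t + 3)/(t*(t - 6))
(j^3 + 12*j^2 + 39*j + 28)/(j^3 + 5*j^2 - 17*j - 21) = (j + 4)/(j - 3)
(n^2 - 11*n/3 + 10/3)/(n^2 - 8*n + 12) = (n - 5/3)/(n - 6)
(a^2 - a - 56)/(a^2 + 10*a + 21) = (a - 8)/(a + 3)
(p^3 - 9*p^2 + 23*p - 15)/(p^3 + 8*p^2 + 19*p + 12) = (p^3 - 9*p^2 + 23*p - 15)/(p^3 + 8*p^2 + 19*p + 12)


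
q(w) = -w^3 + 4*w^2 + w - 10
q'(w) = -3*w^2 + 8*w + 1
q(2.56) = 2.00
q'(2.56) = 1.82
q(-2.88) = 44.19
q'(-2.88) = -46.92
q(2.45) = 1.75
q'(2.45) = 2.59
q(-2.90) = 45.13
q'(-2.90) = -47.43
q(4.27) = -10.65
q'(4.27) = -19.54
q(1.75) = -1.36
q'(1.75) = 5.81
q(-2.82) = 41.42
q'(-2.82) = -45.42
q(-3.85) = 102.51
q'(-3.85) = -74.27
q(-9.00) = 1034.00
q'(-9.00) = -314.00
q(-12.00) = 2282.00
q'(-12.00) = -527.00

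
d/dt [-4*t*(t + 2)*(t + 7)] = -12*t^2 - 72*t - 56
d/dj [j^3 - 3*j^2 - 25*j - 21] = 3*j^2 - 6*j - 25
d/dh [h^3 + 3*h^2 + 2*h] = 3*h^2 + 6*h + 2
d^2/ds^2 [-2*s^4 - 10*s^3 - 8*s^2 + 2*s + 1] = -24*s^2 - 60*s - 16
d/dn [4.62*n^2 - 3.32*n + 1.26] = 9.24*n - 3.32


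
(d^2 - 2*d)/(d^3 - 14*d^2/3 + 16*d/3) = 3/(3*d - 8)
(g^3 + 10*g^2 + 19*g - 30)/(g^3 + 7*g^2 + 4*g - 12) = (g + 5)/(g + 2)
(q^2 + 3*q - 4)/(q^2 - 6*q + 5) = (q + 4)/(q - 5)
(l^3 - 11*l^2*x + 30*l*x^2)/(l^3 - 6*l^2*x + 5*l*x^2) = (-l + 6*x)/(-l + x)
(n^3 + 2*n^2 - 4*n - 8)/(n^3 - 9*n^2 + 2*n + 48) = (n^2 - 4)/(n^2 - 11*n + 24)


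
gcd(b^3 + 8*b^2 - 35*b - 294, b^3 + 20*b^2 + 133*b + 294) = b^2 + 14*b + 49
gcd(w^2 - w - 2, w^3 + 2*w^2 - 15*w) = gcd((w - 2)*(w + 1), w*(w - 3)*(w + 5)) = 1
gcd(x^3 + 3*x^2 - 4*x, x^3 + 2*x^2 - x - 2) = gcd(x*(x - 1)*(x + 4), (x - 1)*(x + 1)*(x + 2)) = x - 1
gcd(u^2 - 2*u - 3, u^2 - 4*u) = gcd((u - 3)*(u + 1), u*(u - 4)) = 1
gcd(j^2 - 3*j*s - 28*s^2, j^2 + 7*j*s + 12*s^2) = j + 4*s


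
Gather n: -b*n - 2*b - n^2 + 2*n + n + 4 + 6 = -2*b - n^2 + n*(3 - b) + 10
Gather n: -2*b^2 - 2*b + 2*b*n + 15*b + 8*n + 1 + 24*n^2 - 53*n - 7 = -2*b^2 + 13*b + 24*n^2 + n*(2*b - 45) - 6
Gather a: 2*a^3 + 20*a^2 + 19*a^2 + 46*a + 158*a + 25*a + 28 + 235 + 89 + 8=2*a^3 + 39*a^2 + 229*a + 360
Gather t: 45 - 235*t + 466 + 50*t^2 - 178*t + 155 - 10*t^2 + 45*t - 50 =40*t^2 - 368*t + 616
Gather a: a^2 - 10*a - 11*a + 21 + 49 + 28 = a^2 - 21*a + 98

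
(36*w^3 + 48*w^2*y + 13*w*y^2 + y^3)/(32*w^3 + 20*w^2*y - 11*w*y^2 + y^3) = (36*w^2 + 12*w*y + y^2)/(32*w^2 - 12*w*y + y^2)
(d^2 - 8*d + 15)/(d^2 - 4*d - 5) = (d - 3)/(d + 1)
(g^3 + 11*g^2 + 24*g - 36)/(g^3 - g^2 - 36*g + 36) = (g + 6)/(g - 6)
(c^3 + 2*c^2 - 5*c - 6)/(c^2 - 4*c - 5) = (c^2 + c - 6)/(c - 5)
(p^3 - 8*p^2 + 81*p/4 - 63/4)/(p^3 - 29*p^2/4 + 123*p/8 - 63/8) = 2*(2*p - 3)/(4*p - 3)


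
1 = 1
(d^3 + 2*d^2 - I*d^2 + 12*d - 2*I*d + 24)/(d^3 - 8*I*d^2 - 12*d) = (d^3 + d^2*(2 - I) + 2*d*(6 - I) + 24)/(d*(d^2 - 8*I*d - 12))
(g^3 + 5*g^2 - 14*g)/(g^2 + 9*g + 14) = g*(g - 2)/(g + 2)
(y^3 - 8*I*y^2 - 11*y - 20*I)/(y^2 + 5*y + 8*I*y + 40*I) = (y^3 - 8*I*y^2 - 11*y - 20*I)/(y^2 + y*(5 + 8*I) + 40*I)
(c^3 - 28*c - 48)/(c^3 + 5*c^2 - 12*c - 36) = (c^2 - 2*c - 24)/(c^2 + 3*c - 18)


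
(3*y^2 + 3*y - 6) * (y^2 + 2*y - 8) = 3*y^4 + 9*y^3 - 24*y^2 - 36*y + 48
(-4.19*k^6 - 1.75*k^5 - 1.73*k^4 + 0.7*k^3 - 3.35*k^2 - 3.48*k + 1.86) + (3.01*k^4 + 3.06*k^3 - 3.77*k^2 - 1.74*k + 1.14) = -4.19*k^6 - 1.75*k^5 + 1.28*k^4 + 3.76*k^3 - 7.12*k^2 - 5.22*k + 3.0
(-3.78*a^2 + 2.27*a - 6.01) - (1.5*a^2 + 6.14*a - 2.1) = -5.28*a^2 - 3.87*a - 3.91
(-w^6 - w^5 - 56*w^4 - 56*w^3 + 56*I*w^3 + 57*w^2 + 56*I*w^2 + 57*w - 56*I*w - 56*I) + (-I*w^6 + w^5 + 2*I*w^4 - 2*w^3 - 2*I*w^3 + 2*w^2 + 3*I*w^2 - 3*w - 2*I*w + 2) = -w^6 - I*w^6 - 56*w^4 + 2*I*w^4 - 58*w^3 + 54*I*w^3 + 59*w^2 + 59*I*w^2 + 54*w - 58*I*w + 2 - 56*I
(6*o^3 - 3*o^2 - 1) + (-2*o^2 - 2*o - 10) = 6*o^3 - 5*o^2 - 2*o - 11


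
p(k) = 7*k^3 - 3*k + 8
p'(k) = 21*k^2 - 3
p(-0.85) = 6.25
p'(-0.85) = 12.17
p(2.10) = 66.53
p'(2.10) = 89.61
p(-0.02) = 8.06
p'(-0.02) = -2.99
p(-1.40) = -7.01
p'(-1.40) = 38.16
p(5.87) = 1406.22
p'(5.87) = 720.59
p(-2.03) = -44.47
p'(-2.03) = 83.54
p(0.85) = 9.75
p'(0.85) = 12.17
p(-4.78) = -742.17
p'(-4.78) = 476.82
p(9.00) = 5084.00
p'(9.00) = 1698.00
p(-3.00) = -172.00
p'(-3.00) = 186.00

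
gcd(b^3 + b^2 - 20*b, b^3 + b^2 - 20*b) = b^3 + b^2 - 20*b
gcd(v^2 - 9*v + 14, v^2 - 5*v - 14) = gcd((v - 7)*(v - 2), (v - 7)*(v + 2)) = v - 7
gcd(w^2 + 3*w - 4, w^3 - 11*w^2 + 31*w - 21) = w - 1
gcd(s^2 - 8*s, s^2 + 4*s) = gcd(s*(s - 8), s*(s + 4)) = s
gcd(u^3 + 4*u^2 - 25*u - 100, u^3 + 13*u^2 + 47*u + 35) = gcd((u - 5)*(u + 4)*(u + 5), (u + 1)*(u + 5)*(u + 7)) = u + 5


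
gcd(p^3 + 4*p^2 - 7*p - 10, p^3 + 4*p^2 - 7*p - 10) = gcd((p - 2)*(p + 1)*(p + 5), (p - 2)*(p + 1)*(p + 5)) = p^3 + 4*p^2 - 7*p - 10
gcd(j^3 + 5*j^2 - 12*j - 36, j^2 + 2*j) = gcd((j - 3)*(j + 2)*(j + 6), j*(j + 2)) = j + 2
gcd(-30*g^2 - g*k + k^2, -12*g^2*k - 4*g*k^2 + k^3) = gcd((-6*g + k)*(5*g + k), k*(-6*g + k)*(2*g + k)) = 6*g - k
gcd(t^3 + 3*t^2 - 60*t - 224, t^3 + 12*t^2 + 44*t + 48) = t + 4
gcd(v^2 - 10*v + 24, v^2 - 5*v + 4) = v - 4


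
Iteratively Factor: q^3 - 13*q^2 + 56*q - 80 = (q - 4)*(q^2 - 9*q + 20) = (q - 4)^2*(q - 5)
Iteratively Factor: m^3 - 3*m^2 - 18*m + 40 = (m + 4)*(m^2 - 7*m + 10) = (m - 2)*(m + 4)*(m - 5)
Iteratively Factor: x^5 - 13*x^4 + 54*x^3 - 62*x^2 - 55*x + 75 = (x + 1)*(x^4 - 14*x^3 + 68*x^2 - 130*x + 75) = (x - 5)*(x + 1)*(x^3 - 9*x^2 + 23*x - 15) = (x - 5)*(x - 1)*(x + 1)*(x^2 - 8*x + 15) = (x - 5)^2*(x - 1)*(x + 1)*(x - 3)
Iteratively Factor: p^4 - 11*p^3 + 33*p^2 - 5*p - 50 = (p + 1)*(p^3 - 12*p^2 + 45*p - 50) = (p - 2)*(p + 1)*(p^2 - 10*p + 25) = (p - 5)*(p - 2)*(p + 1)*(p - 5)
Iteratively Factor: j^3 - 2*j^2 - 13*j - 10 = (j + 2)*(j^2 - 4*j - 5) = (j - 5)*(j + 2)*(j + 1)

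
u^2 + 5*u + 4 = (u + 1)*(u + 4)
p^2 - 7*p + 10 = (p - 5)*(p - 2)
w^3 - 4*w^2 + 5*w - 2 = (w - 2)*(w - 1)^2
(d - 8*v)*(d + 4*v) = d^2 - 4*d*v - 32*v^2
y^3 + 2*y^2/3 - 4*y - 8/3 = (y - 2)*(y + 2/3)*(y + 2)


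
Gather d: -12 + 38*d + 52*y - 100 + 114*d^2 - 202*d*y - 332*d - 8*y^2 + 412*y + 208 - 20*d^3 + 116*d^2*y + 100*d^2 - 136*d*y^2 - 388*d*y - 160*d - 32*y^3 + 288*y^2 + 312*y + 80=-20*d^3 + d^2*(116*y + 214) + d*(-136*y^2 - 590*y - 454) - 32*y^3 + 280*y^2 + 776*y + 176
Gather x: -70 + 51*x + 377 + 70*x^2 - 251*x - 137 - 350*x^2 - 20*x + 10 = -280*x^2 - 220*x + 180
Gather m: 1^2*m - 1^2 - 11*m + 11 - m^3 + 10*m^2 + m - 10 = -m^3 + 10*m^2 - 9*m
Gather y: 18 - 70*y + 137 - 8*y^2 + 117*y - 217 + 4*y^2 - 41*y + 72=-4*y^2 + 6*y + 10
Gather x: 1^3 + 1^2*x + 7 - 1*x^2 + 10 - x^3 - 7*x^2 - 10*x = -x^3 - 8*x^2 - 9*x + 18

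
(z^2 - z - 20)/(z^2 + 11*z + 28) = (z - 5)/(z + 7)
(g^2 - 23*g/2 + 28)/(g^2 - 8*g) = (g - 7/2)/g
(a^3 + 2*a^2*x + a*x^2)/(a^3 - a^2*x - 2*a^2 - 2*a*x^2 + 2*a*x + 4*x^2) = a*(-a - x)/(-a^2 + 2*a*x + 2*a - 4*x)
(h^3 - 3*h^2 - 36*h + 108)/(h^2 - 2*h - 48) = (h^2 - 9*h + 18)/(h - 8)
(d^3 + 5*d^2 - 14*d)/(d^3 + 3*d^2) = (d^2 + 5*d - 14)/(d*(d + 3))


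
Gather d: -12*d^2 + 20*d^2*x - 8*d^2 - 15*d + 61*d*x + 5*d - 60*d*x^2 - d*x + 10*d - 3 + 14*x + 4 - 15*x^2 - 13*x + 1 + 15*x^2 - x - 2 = d^2*(20*x - 20) + d*(-60*x^2 + 60*x)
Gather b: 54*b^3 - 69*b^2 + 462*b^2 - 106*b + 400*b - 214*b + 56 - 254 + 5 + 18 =54*b^3 + 393*b^2 + 80*b - 175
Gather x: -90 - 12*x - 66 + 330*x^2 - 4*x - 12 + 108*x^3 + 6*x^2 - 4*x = 108*x^3 + 336*x^2 - 20*x - 168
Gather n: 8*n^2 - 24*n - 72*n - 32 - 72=8*n^2 - 96*n - 104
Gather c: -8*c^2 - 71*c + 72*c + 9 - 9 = -8*c^2 + c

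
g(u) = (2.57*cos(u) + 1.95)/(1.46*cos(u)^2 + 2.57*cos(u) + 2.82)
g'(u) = (2.92*sin(u)*cos(u) + 2.57*sin(u))*(2.57*cos(u) + 1.95)/(1.46*cos(u)^2 + 2.57*cos(u) + 2.82)^2 - 2.57*sin(u)/(1.46*cos(u)^2 + 2.57*cos(u) + 2.82) = (3.7522*cos(u)^2 + 5.694*cos(u) - 2.2359)*sin(u)/(2.1316*cos(u)^4 + 7.5044*cos(u)^3 + 14.8393*cos(u)^2 + 14.4948*cos(u) + 7.9524)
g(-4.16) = 0.32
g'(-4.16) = -1.02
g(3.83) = -0.02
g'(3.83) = 0.96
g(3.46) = -0.29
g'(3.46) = 0.46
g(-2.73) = -0.24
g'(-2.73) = 0.60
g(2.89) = -0.32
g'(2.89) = -0.36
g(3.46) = -0.29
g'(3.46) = 0.46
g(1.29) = 0.73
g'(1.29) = -0.03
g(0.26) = 0.66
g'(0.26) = 0.04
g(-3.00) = -0.35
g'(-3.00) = 0.20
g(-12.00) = 0.68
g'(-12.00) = 0.08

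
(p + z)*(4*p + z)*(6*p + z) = 24*p^3 + 34*p^2*z + 11*p*z^2 + z^3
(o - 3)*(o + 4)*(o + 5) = o^3 + 6*o^2 - 7*o - 60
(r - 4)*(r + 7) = r^2 + 3*r - 28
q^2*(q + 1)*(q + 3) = q^4 + 4*q^3 + 3*q^2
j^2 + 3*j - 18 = (j - 3)*(j + 6)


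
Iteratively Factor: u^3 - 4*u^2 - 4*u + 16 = (u - 4)*(u^2 - 4) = (u - 4)*(u + 2)*(u - 2)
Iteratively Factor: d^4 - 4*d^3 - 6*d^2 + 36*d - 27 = (d - 3)*(d^3 - d^2 - 9*d + 9) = (d - 3)*(d - 1)*(d^2 - 9) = (d - 3)^2*(d - 1)*(d + 3)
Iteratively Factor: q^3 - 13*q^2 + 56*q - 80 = (q - 5)*(q^2 - 8*q + 16) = (q - 5)*(q - 4)*(q - 4)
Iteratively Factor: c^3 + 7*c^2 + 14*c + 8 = (c + 1)*(c^2 + 6*c + 8) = (c + 1)*(c + 4)*(c + 2)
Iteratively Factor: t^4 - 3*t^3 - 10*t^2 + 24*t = (t - 4)*(t^3 + t^2 - 6*t) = (t - 4)*(t - 2)*(t^2 + 3*t) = (t - 4)*(t - 2)*(t + 3)*(t)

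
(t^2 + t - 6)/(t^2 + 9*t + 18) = (t - 2)/(t + 6)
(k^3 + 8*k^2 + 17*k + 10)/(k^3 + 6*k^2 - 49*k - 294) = (k^3 + 8*k^2 + 17*k + 10)/(k^3 + 6*k^2 - 49*k - 294)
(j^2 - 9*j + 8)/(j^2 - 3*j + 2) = (j - 8)/(j - 2)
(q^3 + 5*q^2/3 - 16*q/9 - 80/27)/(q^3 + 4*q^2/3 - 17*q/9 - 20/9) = (q + 4/3)/(q + 1)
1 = 1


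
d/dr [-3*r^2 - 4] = -6*r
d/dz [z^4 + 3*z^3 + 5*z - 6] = 4*z^3 + 9*z^2 + 5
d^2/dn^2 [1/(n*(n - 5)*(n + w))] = 2*(n^2*(n - 5)^2 + n^2*(n - 5)*(n + w) + n^2*(n + w)^2 + n*(n - 5)^2*(n + w) + n*(n - 5)*(n + w)^2 + (n - 5)^2*(n + w)^2)/(n^3*(n - 5)^3*(n + w)^3)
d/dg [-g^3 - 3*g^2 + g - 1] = -3*g^2 - 6*g + 1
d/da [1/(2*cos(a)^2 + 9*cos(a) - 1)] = (4*cos(a) + 9)*sin(a)/(9*cos(a) + cos(2*a))^2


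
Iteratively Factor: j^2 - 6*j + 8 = (j - 4)*(j - 2)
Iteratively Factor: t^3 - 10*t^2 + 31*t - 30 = (t - 3)*(t^2 - 7*t + 10) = (t - 3)*(t - 2)*(t - 5)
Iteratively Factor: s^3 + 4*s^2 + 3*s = (s + 1)*(s^2 + 3*s) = s*(s + 1)*(s + 3)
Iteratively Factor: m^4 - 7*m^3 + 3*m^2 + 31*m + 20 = (m - 5)*(m^3 - 2*m^2 - 7*m - 4) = (m - 5)*(m + 1)*(m^2 - 3*m - 4) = (m - 5)*(m - 4)*(m + 1)*(m + 1)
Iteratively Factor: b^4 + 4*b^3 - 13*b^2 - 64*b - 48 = (b + 1)*(b^3 + 3*b^2 - 16*b - 48) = (b - 4)*(b + 1)*(b^2 + 7*b + 12) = (b - 4)*(b + 1)*(b + 4)*(b + 3)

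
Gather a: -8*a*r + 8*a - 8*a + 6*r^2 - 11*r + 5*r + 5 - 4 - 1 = -8*a*r + 6*r^2 - 6*r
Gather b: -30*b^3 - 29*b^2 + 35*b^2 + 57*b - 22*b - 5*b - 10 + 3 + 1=-30*b^3 + 6*b^2 + 30*b - 6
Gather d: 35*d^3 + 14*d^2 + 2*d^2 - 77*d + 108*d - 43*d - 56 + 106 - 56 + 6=35*d^3 + 16*d^2 - 12*d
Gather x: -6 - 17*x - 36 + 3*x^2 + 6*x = 3*x^2 - 11*x - 42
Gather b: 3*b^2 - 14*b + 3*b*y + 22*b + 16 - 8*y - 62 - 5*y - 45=3*b^2 + b*(3*y + 8) - 13*y - 91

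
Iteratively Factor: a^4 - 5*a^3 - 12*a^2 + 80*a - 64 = (a + 4)*(a^3 - 9*a^2 + 24*a - 16) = (a - 1)*(a + 4)*(a^2 - 8*a + 16) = (a - 4)*(a - 1)*(a + 4)*(a - 4)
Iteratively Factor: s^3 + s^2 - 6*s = (s)*(s^2 + s - 6) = s*(s + 3)*(s - 2)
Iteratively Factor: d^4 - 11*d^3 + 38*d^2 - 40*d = (d - 4)*(d^3 - 7*d^2 + 10*d) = d*(d - 4)*(d^2 - 7*d + 10) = d*(d - 5)*(d - 4)*(d - 2)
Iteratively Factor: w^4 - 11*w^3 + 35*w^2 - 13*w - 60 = (w - 3)*(w^3 - 8*w^2 + 11*w + 20) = (w - 5)*(w - 3)*(w^2 - 3*w - 4) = (w - 5)*(w - 3)*(w + 1)*(w - 4)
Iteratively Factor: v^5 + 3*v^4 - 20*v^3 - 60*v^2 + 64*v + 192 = (v - 2)*(v^4 + 5*v^3 - 10*v^2 - 80*v - 96) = (v - 2)*(v + 4)*(v^3 + v^2 - 14*v - 24) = (v - 2)*(v + 2)*(v + 4)*(v^2 - v - 12) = (v - 4)*(v - 2)*(v + 2)*(v + 4)*(v + 3)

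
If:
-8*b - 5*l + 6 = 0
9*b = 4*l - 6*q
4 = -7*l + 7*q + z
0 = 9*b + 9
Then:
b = -1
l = 14/5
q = 101/30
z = 1/30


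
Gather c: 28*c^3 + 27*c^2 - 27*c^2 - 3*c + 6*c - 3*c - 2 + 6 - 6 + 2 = 28*c^3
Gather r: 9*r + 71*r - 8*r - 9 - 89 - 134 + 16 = 72*r - 216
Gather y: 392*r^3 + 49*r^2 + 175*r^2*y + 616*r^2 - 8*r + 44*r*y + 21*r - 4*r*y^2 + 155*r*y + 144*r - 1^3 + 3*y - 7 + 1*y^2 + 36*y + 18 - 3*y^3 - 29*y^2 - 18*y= 392*r^3 + 665*r^2 + 157*r - 3*y^3 + y^2*(-4*r - 28) + y*(175*r^2 + 199*r + 21) + 10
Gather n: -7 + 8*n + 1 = 8*n - 6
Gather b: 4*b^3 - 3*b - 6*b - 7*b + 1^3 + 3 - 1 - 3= 4*b^3 - 16*b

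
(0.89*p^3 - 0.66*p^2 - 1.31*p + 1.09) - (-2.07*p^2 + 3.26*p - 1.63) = 0.89*p^3 + 1.41*p^2 - 4.57*p + 2.72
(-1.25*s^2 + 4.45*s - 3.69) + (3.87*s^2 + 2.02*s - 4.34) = 2.62*s^2 + 6.47*s - 8.03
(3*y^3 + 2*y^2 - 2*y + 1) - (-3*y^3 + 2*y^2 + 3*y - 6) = 6*y^3 - 5*y + 7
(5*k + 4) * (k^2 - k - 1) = 5*k^3 - k^2 - 9*k - 4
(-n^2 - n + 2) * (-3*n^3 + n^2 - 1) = 3*n^5 + 2*n^4 - 7*n^3 + 3*n^2 + n - 2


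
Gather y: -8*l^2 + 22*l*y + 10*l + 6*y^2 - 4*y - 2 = -8*l^2 + 10*l + 6*y^2 + y*(22*l - 4) - 2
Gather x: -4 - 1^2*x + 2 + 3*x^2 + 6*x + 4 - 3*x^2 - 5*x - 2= 0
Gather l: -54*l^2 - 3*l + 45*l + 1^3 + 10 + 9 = -54*l^2 + 42*l + 20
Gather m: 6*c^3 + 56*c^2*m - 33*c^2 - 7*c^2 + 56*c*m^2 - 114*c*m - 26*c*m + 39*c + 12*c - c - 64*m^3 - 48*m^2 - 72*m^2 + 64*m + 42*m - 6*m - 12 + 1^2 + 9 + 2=6*c^3 - 40*c^2 + 50*c - 64*m^3 + m^2*(56*c - 120) + m*(56*c^2 - 140*c + 100)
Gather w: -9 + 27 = 18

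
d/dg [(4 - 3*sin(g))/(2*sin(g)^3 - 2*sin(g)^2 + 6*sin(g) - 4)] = (6*sin(g)^3 - 15*sin(g)^2 + 8*sin(g) - 6)*cos(g)/(2*(sin(g)^3 - sin(g)^2 + 3*sin(g) - 2)^2)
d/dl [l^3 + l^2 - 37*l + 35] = 3*l^2 + 2*l - 37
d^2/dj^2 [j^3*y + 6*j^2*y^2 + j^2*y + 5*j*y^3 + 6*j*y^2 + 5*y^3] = 2*y*(3*j + 6*y + 1)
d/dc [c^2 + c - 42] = 2*c + 1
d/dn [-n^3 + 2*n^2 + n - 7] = -3*n^2 + 4*n + 1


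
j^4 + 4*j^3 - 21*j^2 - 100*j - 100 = (j - 5)*(j + 2)^2*(j + 5)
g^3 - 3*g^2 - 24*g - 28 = (g - 7)*(g + 2)^2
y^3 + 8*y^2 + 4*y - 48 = (y - 2)*(y + 4)*(y + 6)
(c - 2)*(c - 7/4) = c^2 - 15*c/4 + 7/2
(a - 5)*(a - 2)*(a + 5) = a^3 - 2*a^2 - 25*a + 50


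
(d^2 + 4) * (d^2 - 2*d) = d^4 - 2*d^3 + 4*d^2 - 8*d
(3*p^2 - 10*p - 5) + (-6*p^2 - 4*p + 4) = -3*p^2 - 14*p - 1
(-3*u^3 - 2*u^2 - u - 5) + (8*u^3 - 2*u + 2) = 5*u^3 - 2*u^2 - 3*u - 3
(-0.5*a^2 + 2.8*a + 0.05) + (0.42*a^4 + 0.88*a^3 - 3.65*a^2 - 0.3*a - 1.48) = 0.42*a^4 + 0.88*a^3 - 4.15*a^2 + 2.5*a - 1.43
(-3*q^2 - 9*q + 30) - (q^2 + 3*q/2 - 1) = -4*q^2 - 21*q/2 + 31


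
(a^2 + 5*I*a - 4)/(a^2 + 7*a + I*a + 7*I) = (a + 4*I)/(a + 7)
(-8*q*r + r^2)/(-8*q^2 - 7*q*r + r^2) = r/(q + r)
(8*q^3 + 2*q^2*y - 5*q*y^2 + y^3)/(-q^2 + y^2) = (8*q^2 - 6*q*y + y^2)/(-q + y)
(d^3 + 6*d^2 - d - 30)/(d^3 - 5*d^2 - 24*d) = (d^2 + 3*d - 10)/(d*(d - 8))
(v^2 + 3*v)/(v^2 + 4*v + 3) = v/(v + 1)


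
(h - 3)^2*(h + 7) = h^3 + h^2 - 33*h + 63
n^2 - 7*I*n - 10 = (n - 5*I)*(n - 2*I)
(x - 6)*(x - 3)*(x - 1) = x^3 - 10*x^2 + 27*x - 18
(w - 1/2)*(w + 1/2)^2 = w^3 + w^2/2 - w/4 - 1/8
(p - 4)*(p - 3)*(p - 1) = p^3 - 8*p^2 + 19*p - 12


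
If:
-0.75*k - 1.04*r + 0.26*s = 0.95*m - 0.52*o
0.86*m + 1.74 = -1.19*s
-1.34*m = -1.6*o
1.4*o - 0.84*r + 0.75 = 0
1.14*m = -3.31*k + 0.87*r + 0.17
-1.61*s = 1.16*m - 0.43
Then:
No Solution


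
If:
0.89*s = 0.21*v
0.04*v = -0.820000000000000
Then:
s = -4.84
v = -20.50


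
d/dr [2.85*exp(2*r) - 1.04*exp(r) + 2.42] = (5.7*exp(r) - 1.04)*exp(r)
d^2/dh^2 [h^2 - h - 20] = 2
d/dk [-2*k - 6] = -2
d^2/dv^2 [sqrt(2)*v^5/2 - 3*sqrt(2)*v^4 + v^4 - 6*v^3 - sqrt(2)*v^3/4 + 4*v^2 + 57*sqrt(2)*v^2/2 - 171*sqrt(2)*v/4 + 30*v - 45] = 10*sqrt(2)*v^3 - 36*sqrt(2)*v^2 + 12*v^2 - 36*v - 3*sqrt(2)*v/2 + 8 + 57*sqrt(2)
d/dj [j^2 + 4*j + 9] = 2*j + 4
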